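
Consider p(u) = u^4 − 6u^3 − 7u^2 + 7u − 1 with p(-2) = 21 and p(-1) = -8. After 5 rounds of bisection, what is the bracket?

midpoint -1.5: p = -1.9375 < 0 → [-2, -1.5]
midpoint -1.75: p = 6.847656 > 0 → [-1.75, -1.5]
midpoint -1.625: p = 1.859619 > 0 → [-1.625, -1.5]
midpoint -1.5625: p = -0.1787 < 0 → [-1.625, -1.5625]
midpoint -1.59375: p = 0.8044 > 0 → [-1.59375, -1.5625]

[-1.59375, -1.5625]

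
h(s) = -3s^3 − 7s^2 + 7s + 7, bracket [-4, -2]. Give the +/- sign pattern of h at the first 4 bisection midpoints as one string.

+--+

midpoint -3: h = 4 > 0 → [-3, -2]
midpoint -2.5: h = -7.375 < 0 → [-3, -2.5]
midpoint -2.75: h = -2.796875 < 0 → [-3, -2.75]
midpoint -2.875: h = 0.3066 > 0 → [-2.875, -2.75]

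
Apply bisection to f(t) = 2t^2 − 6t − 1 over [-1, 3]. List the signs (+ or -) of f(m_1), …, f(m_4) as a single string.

--++

m = 1, f(m) = -5 (−); new bracket [-1, 1]
m = 0, f(m) = -1 (−); new bracket [-1, 0]
m = -0.5, f(m) = 2.5 (+); new bracket [-0.5, 0]
m = -0.25, f(m) = 0.625 (+); new bracket [-0.25, 0]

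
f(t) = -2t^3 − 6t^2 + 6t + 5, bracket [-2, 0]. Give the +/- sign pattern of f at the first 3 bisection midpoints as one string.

-+-

f(-1) = -5 < 0, so the root lies in [-1, 0]
f(-0.5) = 0.75 > 0, so the root lies in [-1, -0.5]
f(-0.75) = -2.03125 < 0, so the root lies in [-0.75, -0.5]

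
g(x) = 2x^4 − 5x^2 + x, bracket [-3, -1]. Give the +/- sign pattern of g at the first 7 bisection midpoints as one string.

+-+-+--

midpoint -2: g = 10 > 0 → [-2, -1]
midpoint -1.5: g = -2.625 < 0 → [-2, -1.5]
midpoint -1.75: g = 1.695312 > 0 → [-1.75, -1.5]
midpoint -1.625: g = -0.8823 < 0 → [-1.75, -1.625]
midpoint -1.6875: g = 0.2925 > 0 → [-1.6875, -1.625]
midpoint -1.65625: g = -0.3222 < 0 → [-1.6875, -1.65625]
midpoint -1.671875: g = -0.0218 < 0 → [-1.6875, -1.671875]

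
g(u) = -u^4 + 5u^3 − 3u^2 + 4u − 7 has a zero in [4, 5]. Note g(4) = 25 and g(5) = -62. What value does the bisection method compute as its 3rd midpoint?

m = 4.5, g(m) = -4.1875 (−); new bracket [4, 4.5]
m = 4.25, g(m) = 13.386719 (+); new bracket [4.25, 4.5]
m = 4.375, g(m) = 5.415771 (+); new bracket [4.375, 4.5]

4.375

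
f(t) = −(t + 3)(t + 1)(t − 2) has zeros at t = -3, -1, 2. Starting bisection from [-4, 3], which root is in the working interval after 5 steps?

2

m = -0.5, f(m) = 3.125 (+); new bracket [-0.5, 3]
m = 1.25, f(m) = 7.171875 (+); new bracket [1.25, 3]
m = 2.125, f(m) = -2.001953 (−); new bracket [1.25, 2.125]
m = 1.6875, f(m) = 3.9368 (+); new bracket [1.6875, 2.125]
m = 1.90625, f(m) = 1.3368 (+); new bracket [1.90625, 2.125]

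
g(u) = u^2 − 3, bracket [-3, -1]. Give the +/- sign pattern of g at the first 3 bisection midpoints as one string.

g(-2) = 1 > 0, so the root lies in [-2, -1]
g(-1.5) = -0.75 < 0, so the root lies in [-2, -1.5]
g(-1.75) = 0.0625 > 0, so the root lies in [-1.75, -1.5]

+-+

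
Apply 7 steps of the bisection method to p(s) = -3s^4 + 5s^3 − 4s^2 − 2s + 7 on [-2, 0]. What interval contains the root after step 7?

[-0.90625, -0.890625]

m = -1, p(m) = -3 (−); new bracket [-1, 0]
m = -0.5, p(m) = 6.1875 (+); new bracket [-1, -0.5]
m = -0.75, p(m) = 3.191406 (+); new bracket [-1, -0.75]
m = -0.875, p(m) = 0.5793 (+); new bracket [-1, -0.875]
m = -0.9375, p(m) = -1.0779 (−); new bracket [-0.9375, -0.875]
m = -0.90625, p(m) = -0.2177 (−); new bracket [-0.90625, -0.875]
m = -0.890625, p(m) = 0.1886 (+); new bracket [-0.90625, -0.890625]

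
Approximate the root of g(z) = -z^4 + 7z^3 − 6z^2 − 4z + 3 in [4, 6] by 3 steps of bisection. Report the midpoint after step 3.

m = 5, g(m) = 83 (+); new bracket [5, 6]
m = 5.5, g(m) = 49.0625 (+); new bracket [5.5, 6]
m = 5.75, g(m) = 19.261719 (+); new bracket [5.75, 6]

5.75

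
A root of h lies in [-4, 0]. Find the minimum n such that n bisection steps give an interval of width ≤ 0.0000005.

Width after n steps is 4/2^n. Need 2^n ≥ 4/0.0000005 = 8000000.
2^22 = 4194304 < 8000000 ≤ 2^23 = 8388608, so n = 23.

23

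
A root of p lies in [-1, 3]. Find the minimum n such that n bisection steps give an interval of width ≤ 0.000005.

20

Width after n steps is 4/2^n. Need 2^n ≥ 4/0.000005 = 800000.
2^19 = 524288 < 800000 ≤ 2^20 = 1048576, so n = 20.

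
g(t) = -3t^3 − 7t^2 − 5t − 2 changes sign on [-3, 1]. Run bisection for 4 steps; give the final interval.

t = -1 gives g = -1, negative; keep [-3, -1]
t = -2 gives g = 4, positive; keep [-2, -1]
t = -1.5 gives g = -0.125, negative; keep [-2, -1.5]
t = -1.75 gives g = 1.3906, positive; keep [-1.75, -1.5]

[-1.75, -1.5]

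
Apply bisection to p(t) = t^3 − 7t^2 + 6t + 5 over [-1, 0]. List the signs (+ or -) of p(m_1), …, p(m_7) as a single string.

+-----+

p(-0.5) = 0.125 > 0, so the root lies in [-1, -0.5]
p(-0.75) = -3.859375 < 0, so the root lies in [-0.75, -0.5]
p(-0.625) = -1.728516 < 0, so the root lies in [-0.625, -0.5]
p(-0.5625) = -0.7678 < 0, so the root lies in [-0.5625, -0.5]
p(-0.53125) = -0.313 < 0, so the root lies in [-0.53125, -0.5]
p(-0.515625) = -0.0919 < 0, so the root lies in [-0.515625, -0.5]
p(-0.5078125) = 0.0171 > 0, so the root lies in [-0.515625, -0.5078125]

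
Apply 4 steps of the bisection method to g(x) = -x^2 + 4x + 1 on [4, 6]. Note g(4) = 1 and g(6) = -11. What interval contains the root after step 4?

[4.125, 4.25]

g(5) = -4 < 0, so the root lies in [4, 5]
g(4.5) = -1.25 < 0, so the root lies in [4, 4.5]
g(4.25) = -0.0625 < 0, so the root lies in [4, 4.25]
g(4.125) = 0.4844 > 0, so the root lies in [4.125, 4.25]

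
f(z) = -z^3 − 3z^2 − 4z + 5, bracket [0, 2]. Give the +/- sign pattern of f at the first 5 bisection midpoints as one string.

z = 1 gives f = -3, negative; keep [0, 1]
z = 0.5 gives f = 2.125, positive; keep [0.5, 1]
z = 0.75 gives f = -0.109375, negative; keep [0.5, 0.75]
z = 0.625 gives f = 1.084, positive; keep [0.625, 0.75]
z = 0.6875 gives f = 0.5071, positive; keep [0.6875, 0.75]

-+-++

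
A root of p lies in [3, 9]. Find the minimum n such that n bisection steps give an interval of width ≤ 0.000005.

Width after n steps is 6/2^n. Need 2^n ≥ 6/0.000005 = 1200000.
2^20 = 1048576 < 1200000 ≤ 2^21 = 2097152, so n = 21.

21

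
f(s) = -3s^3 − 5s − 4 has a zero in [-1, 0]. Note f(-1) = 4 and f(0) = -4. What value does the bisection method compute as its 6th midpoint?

s = -0.5 gives f = -1.125, negative; keep [-1, -0.5]
s = -0.75 gives f = 1.015625, positive; keep [-0.75, -0.5]
s = -0.625 gives f = -0.142578, negative; keep [-0.75, -0.625]
s = -0.6875 gives f = 0.4124, positive; keep [-0.6875, -0.625]
s = -0.65625 gives f = 0.1291, positive; keep [-0.65625, -0.625]
s = -0.640625 gives f = -0.0081, negative; keep [-0.65625, -0.640625]

-0.640625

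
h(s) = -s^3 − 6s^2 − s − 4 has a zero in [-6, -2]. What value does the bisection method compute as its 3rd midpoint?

midpoint -4: h = -32 < 0 → [-6, -4]
midpoint -5: h = -24 < 0 → [-6, -5]
midpoint -5.5: h = -13.625 < 0 → [-6, -5.5]

-5.5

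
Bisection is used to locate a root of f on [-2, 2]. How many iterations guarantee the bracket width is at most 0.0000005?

Width after n steps is 4/2^n. Need 2^n ≥ 4/0.0000005 = 8000000.
2^22 = 4194304 < 8000000 ≤ 2^23 = 8388608, so n = 23.

23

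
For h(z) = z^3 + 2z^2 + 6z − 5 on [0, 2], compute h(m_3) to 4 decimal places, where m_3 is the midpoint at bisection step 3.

h(1) = 4 > 0, so the root lies in [0, 1]
h(0.5) = -1.375 < 0, so the root lies in [0.5, 1]
h(0.75) = 1.046875 > 0, so the root lies in [0.5, 0.75]

1.0469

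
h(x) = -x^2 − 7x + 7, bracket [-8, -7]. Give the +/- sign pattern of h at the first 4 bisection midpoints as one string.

+++-

h(-7.5) = 3.25 > 0, so the root lies in [-8, -7.5]
h(-7.75) = 1.1875 > 0, so the root lies in [-8, -7.75]
h(-7.875) = 0.109375 > 0, so the root lies in [-8, -7.875]
h(-7.9375) = -0.4414 < 0, so the root lies in [-7.9375, -7.875]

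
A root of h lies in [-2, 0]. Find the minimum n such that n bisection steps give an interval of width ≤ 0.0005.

Width after n steps is 2/2^n. Need 2^n ≥ 2/0.0005 = 4000.
2^11 = 2048 < 4000 ≤ 2^12 = 4096, so n = 12.

12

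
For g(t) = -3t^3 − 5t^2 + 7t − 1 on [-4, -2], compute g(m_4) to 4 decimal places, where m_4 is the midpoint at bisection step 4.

0.4355

g(-3) = 14 > 0, so the root lies in [-3, -2]
g(-2.5) = -2.875 < 0, so the root lies in [-3, -2.5]
g(-2.75) = 4.328125 > 0, so the root lies in [-2.75, -2.5]
g(-2.625) = 0.4355 > 0, so the root lies in [-2.625, -2.5]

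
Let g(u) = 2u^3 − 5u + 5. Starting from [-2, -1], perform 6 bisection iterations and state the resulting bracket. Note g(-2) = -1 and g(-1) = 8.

[-1.953125, -1.9375]

m = -1.5, g(m) = 5.75 (+); new bracket [-2, -1.5]
m = -1.75, g(m) = 3.03125 (+); new bracket [-2, -1.75]
m = -1.875, g(m) = 1.191406 (+); new bracket [-2, -1.875]
m = -1.9375, g(m) = 0.1411 (+); new bracket [-2, -1.9375]
m = -1.96875, g(m) = -0.4179 (−); new bracket [-1.96875, -1.9375]
m = -1.953125, g(m) = -0.1355 (−); new bracket [-1.953125, -1.9375]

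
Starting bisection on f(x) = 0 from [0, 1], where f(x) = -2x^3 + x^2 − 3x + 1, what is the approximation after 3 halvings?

0.375

f(0.5) = -0.5 < 0, so the root lies in [0, 0.5]
f(0.25) = 0.28125 > 0, so the root lies in [0.25, 0.5]
f(0.375) = -0.089844 < 0, so the root lies in [0.25, 0.375]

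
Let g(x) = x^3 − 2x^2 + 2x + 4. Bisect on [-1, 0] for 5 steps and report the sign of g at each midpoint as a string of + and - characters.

m = -0.5, g(m) = 2.375 (+); new bracket [-1, -0.5]
m = -0.75, g(m) = 0.953125 (+); new bracket [-1, -0.75]
m = -0.875, g(m) = 0.048828 (+); new bracket [-1, -0.875]
m = -0.9375, g(m) = -0.4568 (−); new bracket [-0.9375, -0.875]
m = -0.90625, g(m) = -0.1994 (−); new bracket [-0.90625, -0.875]

+++--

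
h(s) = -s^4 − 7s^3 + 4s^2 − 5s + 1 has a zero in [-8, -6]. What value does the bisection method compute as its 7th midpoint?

-7.609375

s = -7 gives h = 232, positive; keep [-8, -7]
s = -7.5 gives h = 52.5625, positive; keep [-8, -7.5]
s = -7.75 gives h = -69.113281, negative; keep [-7.75, -7.5]
s = -7.625 gives h = -5.3889, negative; keep [-7.625, -7.5]
s = -7.5625 gives h = 24.2912, positive; keep [-7.625, -7.5625]
s = -7.59375 gives h = 9.6294, positive; keep [-7.625, -7.59375]
s = -7.609375 gives h = 2.1651, positive; keep [-7.625, -7.609375]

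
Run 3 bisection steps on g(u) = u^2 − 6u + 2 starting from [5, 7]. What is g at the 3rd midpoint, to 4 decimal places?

u = 6 gives g = 2, positive; keep [5, 6]
u = 5.5 gives g = -0.75, negative; keep [5.5, 6]
u = 5.75 gives g = 0.5625, positive; keep [5.5, 5.75]

0.5625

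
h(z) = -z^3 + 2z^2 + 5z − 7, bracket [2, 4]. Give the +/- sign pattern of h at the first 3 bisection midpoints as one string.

h(3) = -1 < 0, so the root lies in [2, 3]
h(2.5) = 2.375 > 0, so the root lies in [2.5, 3]
h(2.75) = 1.078125 > 0, so the root lies in [2.75, 3]

-++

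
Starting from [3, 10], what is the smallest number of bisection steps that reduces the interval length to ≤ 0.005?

11

Width after n steps is 7/2^n. Need 2^n ≥ 7/0.005 = 1400.
2^10 = 1024 < 1400 ≤ 2^11 = 2048, so n = 11.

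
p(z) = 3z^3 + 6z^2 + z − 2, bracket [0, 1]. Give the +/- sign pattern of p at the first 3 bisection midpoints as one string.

+--

m = 0.5, p(m) = 0.375 (+); new bracket [0, 0.5]
m = 0.25, p(m) = -1.328125 (−); new bracket [0.25, 0.5]
m = 0.375, p(m) = -0.623047 (−); new bracket [0.375, 0.5]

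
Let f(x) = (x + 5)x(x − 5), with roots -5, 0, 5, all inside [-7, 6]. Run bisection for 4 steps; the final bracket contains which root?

-5

f(-0.5) = 12.375 > 0, so the root lies in [-7, -0.5]
f(-3.75) = 41.015625 > 0, so the root lies in [-7, -3.75]
f(-5.375) = -20.912109 < 0, so the root lies in [-5.375, -3.75]
f(-4.5625) = 19.0876 > 0, so the root lies in [-5.375, -4.5625]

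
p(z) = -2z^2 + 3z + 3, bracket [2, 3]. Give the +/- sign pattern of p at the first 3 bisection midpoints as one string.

p(2.5) = -2 < 0, so the root lies in [2, 2.5]
p(2.25) = -0.375 < 0, so the root lies in [2, 2.25]
p(2.125) = 0.34375 > 0, so the root lies in [2.125, 2.25]

--+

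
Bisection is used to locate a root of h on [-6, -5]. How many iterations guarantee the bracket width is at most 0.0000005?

Width after n steps is 1/2^n. Need 2^n ≥ 1/0.0000005 = 2000000.
2^20 = 1048576 < 2000000 ≤ 2^21 = 2097152, so n = 21.

21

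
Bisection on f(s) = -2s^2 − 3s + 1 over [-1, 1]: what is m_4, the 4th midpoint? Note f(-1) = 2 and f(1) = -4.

s = 0 gives f = 1, positive; keep [0, 1]
s = 0.5 gives f = -1, negative; keep [0, 0.5]
s = 0.25 gives f = 0.125, positive; keep [0.25, 0.5]
s = 0.375 gives f = -0.4062, negative; keep [0.25, 0.375]

0.375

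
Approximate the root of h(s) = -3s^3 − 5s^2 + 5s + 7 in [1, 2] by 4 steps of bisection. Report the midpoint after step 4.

1.1875

midpoint 1.5: h = -6.875 < 0 → [1, 1.5]
midpoint 1.25: h = -0.421875 < 0 → [1, 1.25]
midpoint 1.125: h = 2.025391 > 0 → [1.125, 1.25]
midpoint 1.1875: h = 0.863 > 0 → [1.1875, 1.25]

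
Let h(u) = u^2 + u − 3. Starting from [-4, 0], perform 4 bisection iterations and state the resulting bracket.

m = -2, h(m) = -1 (−); new bracket [-4, -2]
m = -3, h(m) = 3 (+); new bracket [-3, -2]
m = -2.5, h(m) = 0.75 (+); new bracket [-2.5, -2]
m = -2.25, h(m) = -0.1875 (−); new bracket [-2.5, -2.25]

[-2.5, -2.25]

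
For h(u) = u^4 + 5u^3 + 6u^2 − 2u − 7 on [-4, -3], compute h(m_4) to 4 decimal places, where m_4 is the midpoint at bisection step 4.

midpoint -3.5: h = 9.1875 > 0 → [-3.5, -3]
midpoint -3.25: h = 2.800781 > 0 → [-3.25, -3]
midpoint -3.125: h = 0.623291 > 0 → [-3.125, -3]
midpoint -3.0625: h = -0.2522 < 0 → [-3.125, -3.0625]

-0.2522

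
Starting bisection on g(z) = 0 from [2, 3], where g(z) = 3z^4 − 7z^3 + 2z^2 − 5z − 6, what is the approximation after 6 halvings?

z = 2.5 gives g = 1.8125, positive; keep [2, 2.5]
z = 2.25 gives g = -9.972656, negative; keep [2.25, 2.5]
z = 2.375 gives g = -4.919189, negative; keep [2.375, 2.5]
z = 2.4375 gives g = -1.779, negative; keep [2.4375, 2.5]
z = 2.46875 gives g = -0.0417, negative; keep [2.46875, 2.5]
z = 2.484375 gives g = 0.8705, positive; keep [2.46875, 2.484375]

2.484375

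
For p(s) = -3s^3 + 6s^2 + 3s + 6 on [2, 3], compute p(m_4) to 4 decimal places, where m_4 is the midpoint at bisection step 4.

-0.8342

s = 2.5 gives p = 4.125, positive; keep [2.5, 3]
s = 2.75 gives p = -2.765625, negative; keep [2.5, 2.75]
s = 2.625 gives p = 0.955078, positive; keep [2.625, 2.75]
s = 2.6875 gives p = -0.8342, negative; keep [2.625, 2.6875]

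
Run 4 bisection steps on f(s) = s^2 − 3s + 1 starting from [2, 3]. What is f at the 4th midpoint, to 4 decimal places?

-0.1211

midpoint 2.5: f = -0.25 < 0 → [2.5, 3]
midpoint 2.75: f = 0.3125 > 0 → [2.5, 2.75]
midpoint 2.625: f = 0.015625 > 0 → [2.5, 2.625]
midpoint 2.5625: f = -0.1211 < 0 → [2.5625, 2.625]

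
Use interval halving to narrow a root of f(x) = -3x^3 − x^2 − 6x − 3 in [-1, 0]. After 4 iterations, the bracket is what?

midpoint -0.5: f = 0.125 > 0 → [-0.5, 0]
midpoint -0.25: f = -1.515625 < 0 → [-0.5, -0.25]
midpoint -0.375: f = -0.732422 < 0 → [-0.5, -0.375]
midpoint -0.4375: f = -0.3152 < 0 → [-0.5, -0.4375]

[-0.5, -0.4375]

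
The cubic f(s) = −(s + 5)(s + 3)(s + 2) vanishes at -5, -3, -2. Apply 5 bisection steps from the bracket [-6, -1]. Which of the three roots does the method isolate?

-5

midpoint -3.5: f = -1.125 < 0 → [-6, -3.5]
midpoint -4.75: f = -1.203125 < 0 → [-6, -4.75]
midpoint -5.375: f = 3.005859 > 0 → [-5.375, -4.75]
midpoint -5.0625: f = 0.3948 > 0 → [-5.0625, -4.75]
midpoint -4.90625: f = -0.5194 < 0 → [-5.0625, -4.90625]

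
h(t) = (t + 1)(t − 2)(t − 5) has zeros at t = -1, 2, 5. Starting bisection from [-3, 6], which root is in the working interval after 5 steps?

m = 1.5, h(m) = 4.375 (+); new bracket [-3, 1.5]
m = -0.75, h(m) = 3.953125 (+); new bracket [-3, -0.75]
m = -1.875, h(m) = -23.310547 (−); new bracket [-1.875, -0.75]
m = -1.3125, h(m) = -6.5344 (−); new bracket [-1.3125, -0.75]
m = -1.03125, h(m) = -0.5713 (−); new bracket [-1.03125, -0.75]

-1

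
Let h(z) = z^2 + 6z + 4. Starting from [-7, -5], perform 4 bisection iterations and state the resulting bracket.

[-5.25, -5.125]

m = -6, h(m) = 4 (+); new bracket [-6, -5]
m = -5.5, h(m) = 1.25 (+); new bracket [-5.5, -5]
m = -5.25, h(m) = 0.0625 (+); new bracket [-5.25, -5]
m = -5.125, h(m) = -0.4844 (−); new bracket [-5.25, -5.125]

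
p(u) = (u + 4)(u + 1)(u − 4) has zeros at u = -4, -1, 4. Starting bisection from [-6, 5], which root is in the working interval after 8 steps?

midpoint -0.5: p = -7.875 < 0 → [-0.5, 5]
midpoint 2.25: p = -35.546875 < 0 → [2.25, 5]
midpoint 3.625: p = -13.224609 < 0 → [3.625, 5]
midpoint 4.3125: p = 13.8 > 0 → [3.625, 4.3125]
midpoint 3.96875: p = -1.2373 < 0 → [3.96875, 4.3125]
midpoint 4.140625: p = 5.8849 > 0 → [3.96875, 4.140625]
midpoint 4.0546875: p = 2.2265 > 0 → [3.96875, 4.0546875]
midpoint 4.01171875: p = 0.4705 > 0 → [3.96875, 4.01171875]

4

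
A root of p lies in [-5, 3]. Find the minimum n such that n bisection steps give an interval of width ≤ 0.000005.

21

Width after n steps is 8/2^n. Need 2^n ≥ 8/0.000005 = 1600000.
2^20 = 1048576 < 1600000 ≤ 2^21 = 2097152, so n = 21.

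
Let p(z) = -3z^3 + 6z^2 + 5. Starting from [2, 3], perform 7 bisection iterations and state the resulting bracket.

[2.3046875, 2.3125]

p(2.5) = -4.375 < 0, so the root lies in [2, 2.5]
p(2.25) = 1.203125 > 0, so the root lies in [2.25, 2.5]
p(2.375) = -1.345703 < 0, so the root lies in [2.25, 2.375]
p(2.3125) = -0.0134 < 0, so the root lies in [2.25, 2.3125]
p(2.28125) = 0.609 > 0, so the root lies in [2.28125, 2.3125]
p(2.296875) = 0.3014 > 0, so the root lies in [2.296875, 2.3125]
p(2.3046875) = 0.1449 > 0, so the root lies in [2.3046875, 2.3125]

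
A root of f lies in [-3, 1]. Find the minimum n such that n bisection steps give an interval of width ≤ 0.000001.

Width after n steps is 4/2^n. Need 2^n ≥ 4/0.000001 = 4000000.
2^21 = 2097152 < 4000000 ≤ 2^22 = 4194304, so n = 22.

22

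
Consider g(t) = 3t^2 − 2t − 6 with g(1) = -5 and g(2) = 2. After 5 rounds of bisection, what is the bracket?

[1.78125, 1.8125]

m = 1.5, g(m) = -2.25 (−); new bracket [1.5, 2]
m = 1.75, g(m) = -0.3125 (−); new bracket [1.75, 2]
m = 1.875, g(m) = 0.796875 (+); new bracket [1.75, 1.875]
m = 1.8125, g(m) = 0.2305 (+); new bracket [1.75, 1.8125]
m = 1.78125, g(m) = -0.0439 (−); new bracket [1.78125, 1.8125]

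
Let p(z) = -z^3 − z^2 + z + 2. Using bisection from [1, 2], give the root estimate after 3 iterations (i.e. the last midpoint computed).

1.125

z = 1.5 gives p = -2.125, negative; keep [1, 1.5]
z = 1.25 gives p = -0.265625, negative; keep [1, 1.25]
z = 1.125 gives p = 0.435547, positive; keep [1.125, 1.25]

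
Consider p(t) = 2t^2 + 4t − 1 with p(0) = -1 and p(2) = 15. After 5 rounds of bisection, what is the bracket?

t = 1 gives p = 5, positive; keep [0, 1]
t = 0.5 gives p = 1.5, positive; keep [0, 0.5]
t = 0.25 gives p = 0.125, positive; keep [0, 0.25]
t = 0.125 gives p = -0.4688, negative; keep [0.125, 0.25]
t = 0.1875 gives p = -0.1797, negative; keep [0.1875, 0.25]

[0.1875, 0.25]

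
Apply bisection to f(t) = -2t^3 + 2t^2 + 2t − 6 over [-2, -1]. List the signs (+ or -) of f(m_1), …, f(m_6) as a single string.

+-+--+

midpoint -1.5: f = 2.25 > 0 → [-1.5, -1]
midpoint -1.25: f = -1.46875 < 0 → [-1.5, -1.25]
midpoint -1.375: f = 0.230469 > 0 → [-1.375, -1.25]
midpoint -1.3125: f = -0.6577 < 0 → [-1.375, -1.3125]
midpoint -1.34375: f = -0.2234 < 0 → [-1.375, -1.34375]
midpoint -1.359375: f = 0.001 > 0 → [-1.359375, -1.34375]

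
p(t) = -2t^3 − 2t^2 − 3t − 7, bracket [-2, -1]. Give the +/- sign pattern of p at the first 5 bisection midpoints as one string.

-++++

p(-1.5) = -0.25 < 0, so the root lies in [-2, -1.5]
p(-1.75) = 2.84375 > 0, so the root lies in [-1.75, -1.5]
p(-1.625) = 1.175781 > 0, so the root lies in [-1.625, -1.5]
p(-1.5625) = 0.4341 > 0, so the root lies in [-1.5625, -1.5]
p(-1.53125) = 0.085 > 0, so the root lies in [-1.53125, -1.5]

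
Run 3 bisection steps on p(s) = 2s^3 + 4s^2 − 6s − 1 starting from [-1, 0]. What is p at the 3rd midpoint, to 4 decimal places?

-0.1914

p(-0.5) = 2.75 > 0, so the root lies in [-0.5, 0]
p(-0.25) = 0.71875 > 0, so the root lies in [-0.25, 0]
p(-0.125) = -0.191406 < 0, so the root lies in [-0.25, -0.125]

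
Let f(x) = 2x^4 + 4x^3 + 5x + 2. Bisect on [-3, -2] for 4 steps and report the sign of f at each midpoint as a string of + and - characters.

+-+-

midpoint -2.5: f = 5.125 > 0 → [-2.5, -2]
midpoint -2.25: f = -3.554688 < 0 → [-2.5, -2.25]
midpoint -2.375: f = 0.172363 > 0 → [-2.375, -2.25]
midpoint -2.3125: f = -1.8335 < 0 → [-2.375, -2.3125]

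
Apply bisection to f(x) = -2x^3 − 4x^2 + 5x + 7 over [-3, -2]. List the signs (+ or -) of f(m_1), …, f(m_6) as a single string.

+--+--

m = -2.5, f(m) = 0.75 (+); new bracket [-2.5, -2]
m = -2.25, f(m) = -1.71875 (−); new bracket [-2.5, -2.25]
m = -2.375, f(m) = -0.644531 (−); new bracket [-2.5, -2.375]
m = -2.4375, f(m) = 0.0112 (+); new bracket [-2.4375, -2.375]
m = -2.40625, f(m) = -0.3268 (−); new bracket [-2.4375, -2.40625]
m = -2.421875, f(m) = -0.1604 (−); new bracket [-2.4375, -2.421875]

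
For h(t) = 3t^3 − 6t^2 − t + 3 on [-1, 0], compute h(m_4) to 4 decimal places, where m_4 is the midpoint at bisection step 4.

-0.1233

midpoint -0.5: h = 1.625 > 0 → [-1, -0.5]
midpoint -0.75: h = -0.890625 < 0 → [-0.75, -0.5]
midpoint -0.625: h = 0.548828 > 0 → [-0.75, -0.625]
midpoint -0.6875: h = -0.1233 < 0 → [-0.6875, -0.625]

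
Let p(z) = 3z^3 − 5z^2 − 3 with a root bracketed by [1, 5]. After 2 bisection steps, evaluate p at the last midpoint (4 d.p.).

midpoint 3: p = 33 > 0 → [1, 3]
midpoint 2: p = 1 > 0 → [1, 2]

1.0000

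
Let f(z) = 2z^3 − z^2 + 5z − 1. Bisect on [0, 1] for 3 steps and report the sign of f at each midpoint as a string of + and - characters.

m = 0.5, f(m) = 1.5 (+); new bracket [0, 0.5]
m = 0.25, f(m) = 0.21875 (+); new bracket [0, 0.25]
m = 0.125, f(m) = -0.386719 (−); new bracket [0.125, 0.25]

++-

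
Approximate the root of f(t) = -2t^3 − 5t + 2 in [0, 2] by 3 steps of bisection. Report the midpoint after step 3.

0.25

t = 1 gives f = -5, negative; keep [0, 1]
t = 0.5 gives f = -0.75, negative; keep [0, 0.5]
t = 0.25 gives f = 0.71875, positive; keep [0.25, 0.5]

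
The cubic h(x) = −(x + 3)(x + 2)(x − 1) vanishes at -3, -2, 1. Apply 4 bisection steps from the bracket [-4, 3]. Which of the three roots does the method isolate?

1

midpoint -0.5: h = 5.625 > 0 → [-0.5, 3]
midpoint 1.25: h = -3.453125 < 0 → [-0.5, 1.25]
midpoint 0.375: h = 5.009766 > 0 → [0.375, 1.25]
midpoint 0.8125: h = 2.0105 > 0 → [0.8125, 1.25]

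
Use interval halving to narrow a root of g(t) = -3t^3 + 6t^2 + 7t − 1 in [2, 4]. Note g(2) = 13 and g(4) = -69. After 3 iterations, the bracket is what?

t = 3 gives g = -7, negative; keep [2, 3]
t = 2.5 gives g = 7.125, positive; keep [2.5, 3]
t = 2.75 gives g = 1.234375, positive; keep [2.75, 3]

[2.75, 3]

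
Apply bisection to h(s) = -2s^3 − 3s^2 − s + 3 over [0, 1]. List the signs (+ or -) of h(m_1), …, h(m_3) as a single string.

m = 0.5, h(m) = 1.5 (+); new bracket [0.5, 1]
m = 0.75, h(m) = -0.28125 (−); new bracket [0.5, 0.75]
m = 0.625, h(m) = 0.714844 (+); new bracket [0.625, 0.75]

+-+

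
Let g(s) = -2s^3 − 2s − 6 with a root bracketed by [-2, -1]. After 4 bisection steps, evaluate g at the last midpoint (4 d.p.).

midpoint -1.5: g = 3.75 > 0 → [-1.5, -1]
midpoint -1.25: g = 0.40625 > 0 → [-1.25, -1]
midpoint -1.125: g = -0.902344 < 0 → [-1.25, -1.125]
midpoint -1.1875: g = -0.2759 < 0 → [-1.25, -1.1875]

-0.2759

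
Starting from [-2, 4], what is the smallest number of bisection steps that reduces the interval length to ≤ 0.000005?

Width after n steps is 6/2^n. Need 2^n ≥ 6/0.000005 = 1200000.
2^20 = 1048576 < 1200000 ≤ 2^21 = 2097152, so n = 21.

21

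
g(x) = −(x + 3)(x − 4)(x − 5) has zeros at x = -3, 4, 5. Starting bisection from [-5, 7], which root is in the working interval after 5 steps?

-3

midpoint 1: g = -48 < 0 → [-5, 1]
midpoint -2: g = -42 < 0 → [-5, -2]
midpoint -3.5: g = 31.875 > 0 → [-3.5, -2]
midpoint -2.75: g = -13.0781 < 0 → [-3.5, -2.75]
midpoint -3.125: g = 7.2363 > 0 → [-3.125, -2.75]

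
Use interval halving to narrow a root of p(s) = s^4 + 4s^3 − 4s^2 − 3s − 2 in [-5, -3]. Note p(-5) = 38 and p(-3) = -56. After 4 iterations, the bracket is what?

p(-4) = -54 < 0, so the root lies in [-5, -4]
p(-4.5) = -23.9375 < 0, so the root lies in [-5, -4.5]
p(-4.75) = 2.378906 > 0, so the root lies in [-4.75, -4.5]
p(-4.625) = -11.8552 < 0, so the root lies in [-4.75, -4.625]

[-4.75, -4.625]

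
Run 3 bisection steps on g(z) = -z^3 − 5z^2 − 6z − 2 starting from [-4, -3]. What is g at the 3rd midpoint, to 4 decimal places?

z = -3.5 gives g = 0.625, positive; keep [-3.5, -3]
z = -3.25 gives g = -0.984375, negative; keep [-3.5, -3.25]
z = -3.375 gives g = -0.259766, negative; keep [-3.5, -3.375]

-0.2598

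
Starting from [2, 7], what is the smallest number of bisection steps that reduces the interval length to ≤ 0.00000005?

27

Width after n steps is 5/2^n. Need 2^n ≥ 5/0.00000005 = 100000000.
2^26 = 67108864 < 100000000 ≤ 2^27 = 134217728, so n = 27.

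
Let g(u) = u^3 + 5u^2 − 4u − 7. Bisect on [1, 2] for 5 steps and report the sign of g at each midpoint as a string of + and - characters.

midpoint 1.5: g = 1.625 > 0 → [1, 1.5]
midpoint 1.25: g = -2.234375 < 0 → [1.25, 1.5]
midpoint 1.375: g = -0.447266 < 0 → [1.375, 1.5]
midpoint 1.4375: g = 0.5525 > 0 → [1.375, 1.4375]
midpoint 1.40625: g = 0.0436 > 0 → [1.375, 1.40625]

+--++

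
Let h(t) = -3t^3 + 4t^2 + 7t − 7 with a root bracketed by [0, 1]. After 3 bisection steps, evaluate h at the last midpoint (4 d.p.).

0.1777

midpoint 0.5: h = -2.875 < 0 → [0.5, 1]
midpoint 0.75: h = -0.765625 < 0 → [0.75, 1]
midpoint 0.875: h = 0.177734 > 0 → [0.75, 0.875]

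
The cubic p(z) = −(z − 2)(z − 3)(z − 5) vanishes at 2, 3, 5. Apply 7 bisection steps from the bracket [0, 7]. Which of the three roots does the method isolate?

5

midpoint 3.5: p = 1.125 > 0 → [3.5, 7]
midpoint 5.25: p = -1.828125 < 0 → [3.5, 5.25]
midpoint 4.375: p = 2.041016 > 0 → [4.375, 5.25]
midpoint 4.8125: p = 0.9558 > 0 → [4.8125, 5.25]
midpoint 5.03125: p = -0.1924 < 0 → [4.8125, 5.03125]
midpoint 4.921875: p = 0.4387 > 0 → [4.921875, 5.03125]
midpoint 4.9765625: p = 0.1379 > 0 → [4.9765625, 5.03125]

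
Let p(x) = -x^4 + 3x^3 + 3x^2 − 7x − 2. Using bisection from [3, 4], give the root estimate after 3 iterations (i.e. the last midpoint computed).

3.125

p(3.5) = -11.1875 < 0, so the root lies in [3, 3.5]
p(3.25) = -1.644531 < 0, so the root lies in [3, 3.25]
p(3.125) = 1.607178 > 0, so the root lies in [3.125, 3.25]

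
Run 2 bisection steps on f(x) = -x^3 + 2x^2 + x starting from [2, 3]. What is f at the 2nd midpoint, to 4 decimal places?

midpoint 2.5: f = -0.625 < 0 → [2, 2.5]
midpoint 2.25: f = 0.984375 > 0 → [2.25, 2.5]

0.9844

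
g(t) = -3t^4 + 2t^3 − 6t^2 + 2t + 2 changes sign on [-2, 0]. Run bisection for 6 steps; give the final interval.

[-0.40625, -0.375]

t = -1 gives g = -11, negative; keep [-1, 0]
t = -0.5 gives g = -0.9375, negative; keep [-0.5, 0]
t = -0.25 gives g = 1.082031, positive; keep [-0.5, -0.25]
t = -0.375 gives g = 0.2415, positive; keep [-0.5, -0.375]
t = -0.4375 gives g = -0.3008, negative; keep [-0.4375, -0.375]
t = -0.40625 gives g = -0.0185, negative; keep [-0.40625, -0.375]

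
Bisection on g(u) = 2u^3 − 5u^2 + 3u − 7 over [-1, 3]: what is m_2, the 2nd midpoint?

midpoint 1: g = -7 < 0 → [1, 3]
midpoint 2: g = -5 < 0 → [2, 3]

2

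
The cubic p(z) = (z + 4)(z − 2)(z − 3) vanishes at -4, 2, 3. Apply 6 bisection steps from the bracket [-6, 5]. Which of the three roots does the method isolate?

p(-0.5) = 30.625 > 0, so the root lies in [-6, -0.5]
p(-3.25) = 24.609375 > 0, so the root lies in [-6, -3.25]
p(-4.625) = -31.572266 < 0, so the root lies in [-4.625, -3.25]
p(-3.9375) = 2.5745 > 0, so the root lies in [-4.625, -3.9375]
p(-4.28125) = -12.8631 < 0, so the root lies in [-4.28125, -3.9375]
p(-4.109375) = -4.7506 < 0, so the root lies in [-4.109375, -3.9375]

-4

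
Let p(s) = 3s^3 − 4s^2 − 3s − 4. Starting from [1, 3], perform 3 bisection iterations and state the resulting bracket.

[2, 2.25]

p(2) = -2 < 0, so the root lies in [2, 3]
p(2.5) = 10.375 > 0, so the root lies in [2, 2.5]
p(2.25) = 3.171875 > 0, so the root lies in [2, 2.25]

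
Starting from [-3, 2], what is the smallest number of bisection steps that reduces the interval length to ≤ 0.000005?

Width after n steps is 5/2^n. Need 2^n ≥ 5/0.000005 = 1000000.
2^19 = 524288 < 1000000 ≤ 2^20 = 1048576, so n = 20.

20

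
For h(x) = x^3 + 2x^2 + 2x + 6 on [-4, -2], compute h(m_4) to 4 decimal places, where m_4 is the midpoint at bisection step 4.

-0.8652

midpoint -3: h = -9 < 0 → [-3, -2]
midpoint -2.5: h = -2.125 < 0 → [-2.5, -2]
midpoint -2.25: h = 0.234375 > 0 → [-2.5, -2.25]
midpoint -2.375: h = -0.8652 < 0 → [-2.375, -2.25]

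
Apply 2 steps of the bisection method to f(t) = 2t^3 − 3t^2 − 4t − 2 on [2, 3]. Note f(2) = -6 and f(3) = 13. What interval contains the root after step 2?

m = 2.5, f(m) = 0.5 (+); new bracket [2, 2.5]
m = 2.25, f(m) = -3.40625 (−); new bracket [2.25, 2.5]

[2.25, 2.5]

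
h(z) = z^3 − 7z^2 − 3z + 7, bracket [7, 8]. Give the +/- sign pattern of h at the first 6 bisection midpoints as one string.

+-+++-

z = 7.5 gives h = 12.625, positive; keep [7, 7.5]
z = 7.25 gives h = -1.609375, negative; keep [7.25, 7.5]
z = 7.375 gives h = 5.271484, positive; keep [7.25, 7.375]
z = 7.3125 gives h = 1.7727, positive; keep [7.25, 7.3125]
z = 7.28125 gives h = 0.0672, positive; keep [7.25, 7.28125]
z = 7.265625 gives h = -0.7747, negative; keep [7.265625, 7.28125]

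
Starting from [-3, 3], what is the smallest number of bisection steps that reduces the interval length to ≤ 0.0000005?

24

Width after n steps is 6/2^n. Need 2^n ≥ 6/0.0000005 = 12000000.
2^23 = 8388608 < 12000000 ≤ 2^24 = 16777216, so n = 24.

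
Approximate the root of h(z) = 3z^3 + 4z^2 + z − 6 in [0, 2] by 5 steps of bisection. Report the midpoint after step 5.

0.9375

midpoint 1: h = 2 > 0 → [0, 1]
midpoint 0.5: h = -4.125 < 0 → [0.5, 1]
midpoint 0.75: h = -1.734375 < 0 → [0.75, 1]
midpoint 0.875: h = -0.0527 < 0 → [0.875, 1]
midpoint 0.9375: h = 0.925 > 0 → [0.875, 0.9375]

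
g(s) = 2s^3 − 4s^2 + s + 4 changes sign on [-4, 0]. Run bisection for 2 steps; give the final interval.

[-1, 0]

s = -2 gives g = -30, negative; keep [-2, 0]
s = -1 gives g = -3, negative; keep [-1, 0]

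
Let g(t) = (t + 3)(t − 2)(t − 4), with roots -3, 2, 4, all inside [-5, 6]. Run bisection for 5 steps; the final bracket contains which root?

-3

g(0.5) = 18.375 > 0, so the root lies in [-5, 0.5]
g(-2.25) = 19.921875 > 0, so the root lies in [-5, -2.25]
g(-3.625) = -26.806641 < 0, so the root lies in [-3.625, -2.25]
g(-2.9375) = 2.1409 > 0, so the root lies in [-3.625, -2.9375]
g(-3.28125) = -10.8152 < 0, so the root lies in [-3.28125, -2.9375]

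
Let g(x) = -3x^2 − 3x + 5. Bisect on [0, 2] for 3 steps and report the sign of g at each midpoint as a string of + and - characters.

-++

midpoint 1: g = -1 < 0 → [0, 1]
midpoint 0.5: g = 2.75 > 0 → [0.5, 1]
midpoint 0.75: g = 1.0625 > 0 → [0.75, 1]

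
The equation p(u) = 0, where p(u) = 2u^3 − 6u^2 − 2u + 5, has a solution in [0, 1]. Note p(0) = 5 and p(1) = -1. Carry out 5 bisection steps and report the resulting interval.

[0.84375, 0.875]

p(0.5) = 2.75 > 0, so the root lies in [0.5, 1]
p(0.75) = 0.96875 > 0, so the root lies in [0.75, 1]
p(0.875) = -0.003906 < 0, so the root lies in [0.75, 0.875]
p(0.8125) = 0.4868 > 0, so the root lies in [0.8125, 0.875]
p(0.84375) = 0.2424 > 0, so the root lies in [0.84375, 0.875]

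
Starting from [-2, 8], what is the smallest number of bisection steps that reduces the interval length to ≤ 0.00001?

Width after n steps is 10/2^n. Need 2^n ≥ 10/0.00001 = 1000000.
2^19 = 524288 < 1000000 ≤ 2^20 = 1048576, so n = 20.

20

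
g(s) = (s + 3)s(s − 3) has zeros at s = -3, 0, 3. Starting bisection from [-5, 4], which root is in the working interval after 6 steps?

-3

m = -0.5, g(m) = 4.375 (+); new bracket [-5, -0.5]
m = -2.75, g(m) = 3.953125 (+); new bracket [-5, -2.75]
m = -3.875, g(m) = -23.310547 (−); new bracket [-3.875, -2.75]
m = -3.3125, g(m) = -6.5344 (−); new bracket [-3.3125, -2.75]
m = -3.03125, g(m) = -0.5713 (−); new bracket [-3.03125, -2.75]
m = -2.890625, g(m) = 1.8624 (+); new bracket [-3.03125, -2.890625]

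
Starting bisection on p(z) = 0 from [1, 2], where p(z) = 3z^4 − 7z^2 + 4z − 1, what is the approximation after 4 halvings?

m = 1.5, p(m) = 4.4375 (+); new bracket [1, 1.5]
m = 1.25, p(m) = 0.386719 (+); new bracket [1, 1.25]
m = 1.125, p(m) = -0.553955 (−); new bracket [1.125, 1.25]
m = 1.1875, p(m) = -0.1555 (−); new bracket [1.1875, 1.25]

1.1875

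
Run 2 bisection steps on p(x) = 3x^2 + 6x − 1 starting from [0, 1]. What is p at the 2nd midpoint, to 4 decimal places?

0.6875

p(0.5) = 2.75 > 0, so the root lies in [0, 0.5]
p(0.25) = 0.6875 > 0, so the root lies in [0, 0.25]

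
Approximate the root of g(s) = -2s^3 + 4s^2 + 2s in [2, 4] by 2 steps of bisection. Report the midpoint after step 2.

m = 3, g(m) = -12 (−); new bracket [2, 3]
m = 2.5, g(m) = -1.25 (−); new bracket [2, 2.5]

2.5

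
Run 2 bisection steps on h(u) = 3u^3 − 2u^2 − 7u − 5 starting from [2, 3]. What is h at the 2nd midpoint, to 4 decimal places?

u = 2.5 gives h = 11.875, positive; keep [2, 2.5]
u = 2.25 gives h = 3.296875, positive; keep [2, 2.25]

3.2969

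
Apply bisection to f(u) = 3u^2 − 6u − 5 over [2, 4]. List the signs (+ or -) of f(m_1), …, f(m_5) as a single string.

m = 3, f(m) = 4 (+); new bracket [2, 3]
m = 2.5, f(m) = -1.25 (−); new bracket [2.5, 3]
m = 2.75, f(m) = 1.1875 (+); new bracket [2.5, 2.75]
m = 2.625, f(m) = -0.0781 (−); new bracket [2.625, 2.75]
m = 2.6875, f(m) = 0.543 (+); new bracket [2.625, 2.6875]

+-+-+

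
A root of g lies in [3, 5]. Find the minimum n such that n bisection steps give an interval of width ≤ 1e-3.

Width after n steps is 2/2^n. Need 2^n ≥ 2/1e-3 = 2000.
2^10 = 1024 < 2000 ≤ 2^11 = 2048, so n = 11.

11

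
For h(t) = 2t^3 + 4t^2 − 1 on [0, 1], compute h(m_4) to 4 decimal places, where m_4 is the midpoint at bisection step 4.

midpoint 0.5: h = 0.25 > 0 → [0, 0.5]
midpoint 0.25: h = -0.71875 < 0 → [0.25, 0.5]
midpoint 0.375: h = -0.332031 < 0 → [0.375, 0.5]
midpoint 0.4375: h = -0.0669 < 0 → [0.4375, 0.5]

-0.0669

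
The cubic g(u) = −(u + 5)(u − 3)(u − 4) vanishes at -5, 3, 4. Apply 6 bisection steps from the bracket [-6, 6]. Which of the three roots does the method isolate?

g(0) = -60 < 0, so the root lies in [-6, 0]
g(-3) = -84 < 0, so the root lies in [-6, -3]
g(-4.5) = -31.875 < 0, so the root lies in [-6, -4.5]
g(-5.25) = 19.0781 > 0, so the root lies in [-5.25, -4.5]
g(-4.875) = -8.7363 < 0, so the root lies in [-5.25, -4.875]
g(-5.0625) = 4.5667 > 0, so the root lies in [-5.0625, -4.875]

-5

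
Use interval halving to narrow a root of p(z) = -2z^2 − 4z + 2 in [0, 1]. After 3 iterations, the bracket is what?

[0.375, 0.5]

m = 0.5, p(m) = -0.5 (−); new bracket [0, 0.5]
m = 0.25, p(m) = 0.875 (+); new bracket [0.25, 0.5]
m = 0.375, p(m) = 0.21875 (+); new bracket [0.375, 0.5]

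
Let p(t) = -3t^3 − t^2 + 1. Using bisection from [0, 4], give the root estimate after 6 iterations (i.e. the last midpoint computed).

m = 2, p(m) = -27 (−); new bracket [0, 2]
m = 1, p(m) = -3 (−); new bracket [0, 1]
m = 0.5, p(m) = 0.375 (+); new bracket [0.5, 1]
m = 0.75, p(m) = -0.8281 (−); new bracket [0.5, 0.75]
m = 0.625, p(m) = -0.123 (−); new bracket [0.5, 0.625]
m = 0.5625, p(m) = 0.1497 (+); new bracket [0.5625, 0.625]

0.5625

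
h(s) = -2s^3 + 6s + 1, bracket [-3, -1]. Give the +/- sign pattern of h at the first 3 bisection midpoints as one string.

s = -2 gives h = 5, positive; keep [-2, -1]
s = -1.5 gives h = -1.25, negative; keep [-2, -1.5]
s = -1.75 gives h = 1.21875, positive; keep [-1.75, -1.5]

+-+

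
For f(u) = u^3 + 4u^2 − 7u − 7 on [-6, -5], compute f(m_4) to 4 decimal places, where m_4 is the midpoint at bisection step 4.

m = -5.5, f(m) = -13.875 (−); new bracket [-5.5, -5]
m = -5.25, f(m) = -4.703125 (−); new bracket [-5.25, -5]
m = -5.125, f(m) = -0.673828 (−); new bracket [-5.125, -5]
m = -5.0625, f(m) = 1.2068 (+); new bracket [-5.125, -5.0625]

1.2068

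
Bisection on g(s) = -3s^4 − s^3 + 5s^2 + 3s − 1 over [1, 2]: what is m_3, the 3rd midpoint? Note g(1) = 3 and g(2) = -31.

1.375

s = 1.5 gives g = -3.8125, negative; keep [1, 1.5]
s = 1.25 gives g = 1.285156, positive; keep [1.25, 1.5]
s = 1.375 gives g = -0.744873, negative; keep [1.25, 1.375]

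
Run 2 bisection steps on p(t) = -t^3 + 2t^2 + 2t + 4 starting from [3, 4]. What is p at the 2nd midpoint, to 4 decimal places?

p(3.5) = -7.375 < 0, so the root lies in [3, 3.5]
p(3.25) = -2.703125 < 0, so the root lies in [3, 3.25]

-2.7031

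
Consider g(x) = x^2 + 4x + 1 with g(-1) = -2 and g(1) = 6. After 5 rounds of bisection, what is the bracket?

midpoint 0: g = 1 > 0 → [-1, 0]
midpoint -0.5: g = -0.75 < 0 → [-0.5, 0]
midpoint -0.25: g = 0.0625 > 0 → [-0.5, -0.25]
midpoint -0.375: g = -0.3594 < 0 → [-0.375, -0.25]
midpoint -0.3125: g = -0.1523 < 0 → [-0.3125, -0.25]

[-0.3125, -0.25]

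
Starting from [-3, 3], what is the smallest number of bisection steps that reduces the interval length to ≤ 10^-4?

16

Width after n steps is 6/2^n. Need 2^n ≥ 6/10^-4 = 60000.
2^15 = 32768 < 60000 ≤ 2^16 = 65536, so n = 16.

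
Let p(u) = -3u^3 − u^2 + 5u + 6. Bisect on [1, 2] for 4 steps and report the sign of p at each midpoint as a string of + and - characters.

+---

u = 1.5 gives p = 1.125, positive; keep [1.5, 2]
u = 1.75 gives p = -4.390625, negative; keep [1.5, 1.75]
u = 1.625 gives p = -1.388672, negative; keep [1.5, 1.625]
u = 1.5625 gives p = -0.073, negative; keep [1.5, 1.5625]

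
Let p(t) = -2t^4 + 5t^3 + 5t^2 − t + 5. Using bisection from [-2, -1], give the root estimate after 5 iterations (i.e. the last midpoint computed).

-1.21875

m = -1.5, p(m) = -9.25 (−); new bracket [-1.5, -1]
m = -1.25, p(m) = -0.585938 (−); new bracket [-1.25, -1]
m = -1.125, p(m) = 2.130371 (+); new bracket [-1.25, -1.125]
m = -1.1875, p(m) = 0.8884 (+); new bracket [-1.25, -1.1875]
m = -1.21875, p(m) = 0.1816 (+); new bracket [-1.25, -1.21875]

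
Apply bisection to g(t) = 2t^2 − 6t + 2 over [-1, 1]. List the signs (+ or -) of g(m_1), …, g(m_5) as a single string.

g(0) = 2 > 0, so the root lies in [0, 1]
g(0.5) = -0.5 < 0, so the root lies in [0, 0.5]
g(0.25) = 0.625 > 0, so the root lies in [0.25, 0.5]
g(0.375) = 0.0312 > 0, so the root lies in [0.375, 0.5]
g(0.4375) = -0.2422 < 0, so the root lies in [0.375, 0.4375]

+-++-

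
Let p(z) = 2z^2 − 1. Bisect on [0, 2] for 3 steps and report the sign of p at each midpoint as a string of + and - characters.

+-+

p(1) = 1 > 0, so the root lies in [0, 1]
p(0.5) = -0.5 < 0, so the root lies in [0.5, 1]
p(0.75) = 0.125 > 0, so the root lies in [0.5, 0.75]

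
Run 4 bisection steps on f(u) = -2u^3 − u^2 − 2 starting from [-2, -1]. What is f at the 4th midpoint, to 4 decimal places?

m = -1.5, f(m) = 2.5 (+); new bracket [-1.5, -1]
m = -1.25, f(m) = 0.34375 (+); new bracket [-1.25, -1]
m = -1.125, f(m) = -0.417969 (−); new bracket [-1.25, -1.125]
m = -1.1875, f(m) = -0.061 (−); new bracket [-1.25, -1.1875]

-0.0610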